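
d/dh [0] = 0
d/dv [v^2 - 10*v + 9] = 2*v - 10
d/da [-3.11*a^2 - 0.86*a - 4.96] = -6.22*a - 0.86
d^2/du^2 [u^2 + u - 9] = 2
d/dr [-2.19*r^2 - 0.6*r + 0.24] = -4.38*r - 0.6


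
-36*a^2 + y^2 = (-6*a + y)*(6*a + y)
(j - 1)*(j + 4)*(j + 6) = j^3 + 9*j^2 + 14*j - 24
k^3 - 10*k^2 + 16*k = k*(k - 8)*(k - 2)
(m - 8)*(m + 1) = m^2 - 7*m - 8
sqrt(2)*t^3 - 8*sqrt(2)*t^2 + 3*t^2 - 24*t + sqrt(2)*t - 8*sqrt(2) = (t - 8)*(t + sqrt(2))*(sqrt(2)*t + 1)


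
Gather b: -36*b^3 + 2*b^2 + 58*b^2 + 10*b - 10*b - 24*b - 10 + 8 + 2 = -36*b^3 + 60*b^2 - 24*b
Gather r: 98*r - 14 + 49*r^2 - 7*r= 49*r^2 + 91*r - 14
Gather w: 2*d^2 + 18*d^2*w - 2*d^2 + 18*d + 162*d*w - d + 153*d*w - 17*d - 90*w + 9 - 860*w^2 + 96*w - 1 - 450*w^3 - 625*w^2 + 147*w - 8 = -450*w^3 - 1485*w^2 + w*(18*d^2 + 315*d + 153)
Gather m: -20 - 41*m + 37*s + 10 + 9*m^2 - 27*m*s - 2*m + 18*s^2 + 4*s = 9*m^2 + m*(-27*s - 43) + 18*s^2 + 41*s - 10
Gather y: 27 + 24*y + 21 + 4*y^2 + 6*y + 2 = 4*y^2 + 30*y + 50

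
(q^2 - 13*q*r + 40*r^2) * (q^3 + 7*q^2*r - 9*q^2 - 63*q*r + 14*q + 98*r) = q^5 - 6*q^4*r - 9*q^4 - 51*q^3*r^2 + 54*q^3*r + 14*q^3 + 280*q^2*r^3 + 459*q^2*r^2 - 84*q^2*r - 2520*q*r^3 - 714*q*r^2 + 3920*r^3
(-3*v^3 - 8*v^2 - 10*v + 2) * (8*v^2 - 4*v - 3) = -24*v^5 - 52*v^4 - 39*v^3 + 80*v^2 + 22*v - 6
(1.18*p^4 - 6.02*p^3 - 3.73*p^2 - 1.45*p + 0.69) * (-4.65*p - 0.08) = -5.487*p^5 + 27.8986*p^4 + 17.8261*p^3 + 7.0409*p^2 - 3.0925*p - 0.0552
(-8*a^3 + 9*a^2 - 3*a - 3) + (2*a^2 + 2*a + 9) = -8*a^3 + 11*a^2 - a + 6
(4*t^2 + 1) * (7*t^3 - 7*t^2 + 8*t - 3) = 28*t^5 - 28*t^4 + 39*t^3 - 19*t^2 + 8*t - 3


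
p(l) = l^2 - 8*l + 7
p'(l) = 2*l - 8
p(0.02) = 6.84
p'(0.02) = -7.96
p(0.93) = 0.42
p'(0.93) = -6.14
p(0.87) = 0.80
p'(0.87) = -6.26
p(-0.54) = 11.61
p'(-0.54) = -9.08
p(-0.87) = 14.72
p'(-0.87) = -9.74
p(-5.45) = 80.30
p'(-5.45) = -18.90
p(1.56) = -3.05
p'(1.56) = -4.88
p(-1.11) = 17.11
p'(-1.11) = -10.22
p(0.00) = 7.00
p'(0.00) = -8.00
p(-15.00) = 352.00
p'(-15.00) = -38.00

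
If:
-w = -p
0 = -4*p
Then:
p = 0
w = 0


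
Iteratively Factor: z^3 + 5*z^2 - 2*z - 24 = (z + 3)*(z^2 + 2*z - 8) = (z - 2)*(z + 3)*(z + 4)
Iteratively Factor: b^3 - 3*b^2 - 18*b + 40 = (b - 2)*(b^2 - b - 20) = (b - 2)*(b + 4)*(b - 5)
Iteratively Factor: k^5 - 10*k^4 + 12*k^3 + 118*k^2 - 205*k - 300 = (k - 5)*(k^4 - 5*k^3 - 13*k^2 + 53*k + 60) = (k - 5)*(k - 4)*(k^3 - k^2 - 17*k - 15) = (k - 5)*(k - 4)*(k + 1)*(k^2 - 2*k - 15) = (k - 5)^2*(k - 4)*(k + 1)*(k + 3)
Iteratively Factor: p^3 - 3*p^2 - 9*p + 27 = (p - 3)*(p^2 - 9) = (p - 3)^2*(p + 3)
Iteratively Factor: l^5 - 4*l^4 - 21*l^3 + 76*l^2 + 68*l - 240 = (l - 5)*(l^4 + l^3 - 16*l^2 - 4*l + 48) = (l - 5)*(l + 2)*(l^3 - l^2 - 14*l + 24) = (l - 5)*(l + 2)*(l + 4)*(l^2 - 5*l + 6) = (l - 5)*(l - 3)*(l + 2)*(l + 4)*(l - 2)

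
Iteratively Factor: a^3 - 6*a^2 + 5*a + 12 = (a - 3)*(a^2 - 3*a - 4) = (a - 4)*(a - 3)*(a + 1)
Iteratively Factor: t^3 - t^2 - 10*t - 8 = (t + 2)*(t^2 - 3*t - 4) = (t + 1)*(t + 2)*(t - 4)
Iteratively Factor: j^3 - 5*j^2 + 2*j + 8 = (j - 2)*(j^2 - 3*j - 4) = (j - 2)*(j + 1)*(j - 4)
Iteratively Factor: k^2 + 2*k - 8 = (k + 4)*(k - 2)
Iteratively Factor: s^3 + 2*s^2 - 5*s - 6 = (s + 3)*(s^2 - s - 2) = (s + 1)*(s + 3)*(s - 2)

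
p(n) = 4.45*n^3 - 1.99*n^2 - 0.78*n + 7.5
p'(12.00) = 1873.86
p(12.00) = 7401.18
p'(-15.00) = 3062.67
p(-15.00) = -15447.30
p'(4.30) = 228.95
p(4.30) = 321.16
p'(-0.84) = 11.98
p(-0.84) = 4.11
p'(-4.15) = 245.66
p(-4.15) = -341.59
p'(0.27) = -0.88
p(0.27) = 7.23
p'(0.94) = 7.27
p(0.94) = 8.70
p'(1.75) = 33.14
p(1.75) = 23.89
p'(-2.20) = 72.59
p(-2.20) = -47.80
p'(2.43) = 68.38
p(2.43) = 57.71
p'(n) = 13.35*n^2 - 3.98*n - 0.78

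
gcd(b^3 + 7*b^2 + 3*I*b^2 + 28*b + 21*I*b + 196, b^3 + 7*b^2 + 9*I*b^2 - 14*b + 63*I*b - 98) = b^2 + b*(7 + 7*I) + 49*I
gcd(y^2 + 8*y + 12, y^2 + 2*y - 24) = y + 6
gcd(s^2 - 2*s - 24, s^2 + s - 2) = 1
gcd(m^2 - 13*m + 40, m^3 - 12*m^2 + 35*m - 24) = m - 8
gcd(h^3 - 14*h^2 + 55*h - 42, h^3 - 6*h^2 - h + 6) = h^2 - 7*h + 6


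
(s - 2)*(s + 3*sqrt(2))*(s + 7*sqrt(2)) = s^3 - 2*s^2 + 10*sqrt(2)*s^2 - 20*sqrt(2)*s + 42*s - 84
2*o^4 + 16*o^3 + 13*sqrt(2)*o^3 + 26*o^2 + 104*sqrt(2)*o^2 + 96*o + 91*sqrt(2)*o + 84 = (o + 7)*(o + 6*sqrt(2))*(sqrt(2)*o + 1)*(sqrt(2)*o + sqrt(2))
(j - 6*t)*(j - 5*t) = j^2 - 11*j*t + 30*t^2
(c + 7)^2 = c^2 + 14*c + 49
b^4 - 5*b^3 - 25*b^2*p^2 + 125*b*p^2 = b*(b - 5)*(b - 5*p)*(b + 5*p)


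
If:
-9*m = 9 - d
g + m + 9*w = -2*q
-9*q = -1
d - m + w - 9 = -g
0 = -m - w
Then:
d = 137/15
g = -14/135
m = 2/135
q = 1/9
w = -2/135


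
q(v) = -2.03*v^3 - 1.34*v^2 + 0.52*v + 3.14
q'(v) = -6.09*v^2 - 2.68*v + 0.52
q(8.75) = -1454.85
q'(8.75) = -489.20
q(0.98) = 0.45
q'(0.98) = -7.96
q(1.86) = -13.59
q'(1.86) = -25.53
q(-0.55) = 2.79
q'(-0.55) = 0.15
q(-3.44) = 68.13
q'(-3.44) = -62.33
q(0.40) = 3.00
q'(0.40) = -1.53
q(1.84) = -13.09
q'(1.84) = -25.03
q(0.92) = 0.90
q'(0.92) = -7.10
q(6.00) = -480.46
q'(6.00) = -234.80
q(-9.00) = 1369.79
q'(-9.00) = -468.65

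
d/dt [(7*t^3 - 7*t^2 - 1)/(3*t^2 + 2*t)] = (21*t^4 + 28*t^3 - 14*t^2 + 6*t + 2)/(t^2*(9*t^2 + 12*t + 4))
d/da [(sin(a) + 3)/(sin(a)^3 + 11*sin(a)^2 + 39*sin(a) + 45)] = -2*(sin(a) + 4)*cos(a)/((sin(a) + 3)^2*(sin(a) + 5)^2)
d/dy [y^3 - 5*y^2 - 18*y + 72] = 3*y^2 - 10*y - 18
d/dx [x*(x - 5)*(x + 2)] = 3*x^2 - 6*x - 10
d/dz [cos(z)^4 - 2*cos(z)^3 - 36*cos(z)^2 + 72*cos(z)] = 2*(-2*cos(z)^3 + 3*cos(z)^2 + 36*cos(z) - 36)*sin(z)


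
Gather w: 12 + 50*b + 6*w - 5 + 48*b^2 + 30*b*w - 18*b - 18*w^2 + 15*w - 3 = 48*b^2 + 32*b - 18*w^2 + w*(30*b + 21) + 4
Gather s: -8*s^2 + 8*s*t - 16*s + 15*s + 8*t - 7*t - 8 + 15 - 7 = -8*s^2 + s*(8*t - 1) + t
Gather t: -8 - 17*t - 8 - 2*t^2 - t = -2*t^2 - 18*t - 16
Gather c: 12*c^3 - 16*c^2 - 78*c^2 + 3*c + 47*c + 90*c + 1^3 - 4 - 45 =12*c^3 - 94*c^2 + 140*c - 48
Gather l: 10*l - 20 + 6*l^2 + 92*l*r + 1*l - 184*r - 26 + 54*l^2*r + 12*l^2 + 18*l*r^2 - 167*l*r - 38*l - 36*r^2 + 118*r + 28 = l^2*(54*r + 18) + l*(18*r^2 - 75*r - 27) - 36*r^2 - 66*r - 18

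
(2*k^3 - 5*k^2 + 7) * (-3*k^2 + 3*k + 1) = -6*k^5 + 21*k^4 - 13*k^3 - 26*k^2 + 21*k + 7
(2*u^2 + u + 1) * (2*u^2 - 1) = 4*u^4 + 2*u^3 - u - 1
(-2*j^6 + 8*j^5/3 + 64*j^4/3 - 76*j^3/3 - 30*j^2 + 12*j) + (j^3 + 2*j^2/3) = -2*j^6 + 8*j^5/3 + 64*j^4/3 - 73*j^3/3 - 88*j^2/3 + 12*j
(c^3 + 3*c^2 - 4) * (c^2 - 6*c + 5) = c^5 - 3*c^4 - 13*c^3 + 11*c^2 + 24*c - 20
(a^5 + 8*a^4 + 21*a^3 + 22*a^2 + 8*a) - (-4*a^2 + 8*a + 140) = a^5 + 8*a^4 + 21*a^3 + 26*a^2 - 140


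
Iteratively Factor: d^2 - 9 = (d - 3)*(d + 3)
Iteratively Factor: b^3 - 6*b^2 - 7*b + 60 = (b - 4)*(b^2 - 2*b - 15) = (b - 4)*(b + 3)*(b - 5)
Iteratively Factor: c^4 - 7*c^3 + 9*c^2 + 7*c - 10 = (c - 5)*(c^3 - 2*c^2 - c + 2) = (c - 5)*(c + 1)*(c^2 - 3*c + 2) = (c - 5)*(c - 1)*(c + 1)*(c - 2)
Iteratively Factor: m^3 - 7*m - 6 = (m + 2)*(m^2 - 2*m - 3) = (m - 3)*(m + 2)*(m + 1)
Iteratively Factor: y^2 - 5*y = (y)*(y - 5)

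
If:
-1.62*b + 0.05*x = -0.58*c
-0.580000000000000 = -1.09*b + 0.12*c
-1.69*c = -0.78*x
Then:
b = 0.72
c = 1.69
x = 3.66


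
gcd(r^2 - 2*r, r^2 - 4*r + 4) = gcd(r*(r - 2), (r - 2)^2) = r - 2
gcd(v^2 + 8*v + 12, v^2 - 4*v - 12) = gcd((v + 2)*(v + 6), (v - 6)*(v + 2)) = v + 2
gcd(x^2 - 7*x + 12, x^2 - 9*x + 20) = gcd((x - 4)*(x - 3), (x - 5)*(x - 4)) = x - 4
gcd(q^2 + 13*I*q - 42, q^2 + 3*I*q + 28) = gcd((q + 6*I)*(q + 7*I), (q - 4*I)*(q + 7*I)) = q + 7*I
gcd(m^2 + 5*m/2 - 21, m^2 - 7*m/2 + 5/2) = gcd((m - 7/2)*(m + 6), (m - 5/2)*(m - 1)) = 1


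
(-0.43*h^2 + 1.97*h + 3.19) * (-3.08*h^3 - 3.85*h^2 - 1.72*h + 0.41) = 1.3244*h^5 - 4.4121*h^4 - 16.6701*h^3 - 15.8462*h^2 - 4.6791*h + 1.3079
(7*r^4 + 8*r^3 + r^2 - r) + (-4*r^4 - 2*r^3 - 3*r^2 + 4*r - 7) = 3*r^4 + 6*r^3 - 2*r^2 + 3*r - 7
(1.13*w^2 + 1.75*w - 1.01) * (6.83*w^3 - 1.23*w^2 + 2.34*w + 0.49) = 7.7179*w^5 + 10.5626*w^4 - 6.4066*w^3 + 5.891*w^2 - 1.5059*w - 0.4949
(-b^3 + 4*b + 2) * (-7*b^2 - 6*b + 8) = 7*b^5 + 6*b^4 - 36*b^3 - 38*b^2 + 20*b + 16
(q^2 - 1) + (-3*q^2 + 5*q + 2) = -2*q^2 + 5*q + 1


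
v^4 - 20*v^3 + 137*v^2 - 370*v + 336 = (v - 8)*(v - 7)*(v - 3)*(v - 2)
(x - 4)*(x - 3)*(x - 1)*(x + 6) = x^4 - 2*x^3 - 29*x^2 + 102*x - 72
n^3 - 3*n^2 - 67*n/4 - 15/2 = (n - 6)*(n + 1/2)*(n + 5/2)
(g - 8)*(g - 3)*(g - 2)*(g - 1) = g^4 - 14*g^3 + 59*g^2 - 94*g + 48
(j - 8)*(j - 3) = j^2 - 11*j + 24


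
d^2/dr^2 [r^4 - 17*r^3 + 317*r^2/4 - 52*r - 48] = 12*r^2 - 102*r + 317/2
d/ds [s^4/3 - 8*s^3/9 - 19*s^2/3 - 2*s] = 4*s^3/3 - 8*s^2/3 - 38*s/3 - 2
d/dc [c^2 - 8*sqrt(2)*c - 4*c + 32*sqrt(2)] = 2*c - 8*sqrt(2) - 4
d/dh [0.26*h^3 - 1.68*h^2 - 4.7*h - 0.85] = 0.78*h^2 - 3.36*h - 4.7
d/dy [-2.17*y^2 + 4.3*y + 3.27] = 4.3 - 4.34*y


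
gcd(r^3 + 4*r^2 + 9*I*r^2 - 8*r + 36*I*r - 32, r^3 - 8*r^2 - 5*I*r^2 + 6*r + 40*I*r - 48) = r + I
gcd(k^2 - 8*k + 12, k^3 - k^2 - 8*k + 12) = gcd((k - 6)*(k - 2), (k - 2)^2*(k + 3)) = k - 2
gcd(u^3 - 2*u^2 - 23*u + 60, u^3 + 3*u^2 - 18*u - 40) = u^2 + u - 20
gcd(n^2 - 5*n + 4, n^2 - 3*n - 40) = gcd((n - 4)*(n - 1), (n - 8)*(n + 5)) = 1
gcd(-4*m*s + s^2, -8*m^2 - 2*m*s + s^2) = -4*m + s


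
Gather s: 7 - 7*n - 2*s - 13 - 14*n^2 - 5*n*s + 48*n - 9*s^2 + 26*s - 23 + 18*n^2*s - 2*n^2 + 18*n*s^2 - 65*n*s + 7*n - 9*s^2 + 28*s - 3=-16*n^2 + 48*n + s^2*(18*n - 18) + s*(18*n^2 - 70*n + 52) - 32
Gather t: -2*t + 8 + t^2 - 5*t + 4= t^2 - 7*t + 12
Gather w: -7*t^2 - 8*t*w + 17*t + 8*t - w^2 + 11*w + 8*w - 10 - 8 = -7*t^2 + 25*t - w^2 + w*(19 - 8*t) - 18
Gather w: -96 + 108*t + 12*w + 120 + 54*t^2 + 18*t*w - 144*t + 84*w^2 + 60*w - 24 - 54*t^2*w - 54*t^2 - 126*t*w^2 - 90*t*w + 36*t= w^2*(84 - 126*t) + w*(-54*t^2 - 72*t + 72)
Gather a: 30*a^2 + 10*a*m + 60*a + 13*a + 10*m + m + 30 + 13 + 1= 30*a^2 + a*(10*m + 73) + 11*m + 44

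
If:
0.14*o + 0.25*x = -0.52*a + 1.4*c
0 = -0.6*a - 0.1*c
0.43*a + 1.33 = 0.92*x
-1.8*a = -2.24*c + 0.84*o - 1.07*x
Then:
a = -0.09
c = 0.56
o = 3.49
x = 1.40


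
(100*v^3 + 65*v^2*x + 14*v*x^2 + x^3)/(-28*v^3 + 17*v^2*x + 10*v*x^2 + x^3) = (25*v^2 + 10*v*x + x^2)/(-7*v^2 + 6*v*x + x^2)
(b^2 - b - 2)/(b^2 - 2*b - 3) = (b - 2)/(b - 3)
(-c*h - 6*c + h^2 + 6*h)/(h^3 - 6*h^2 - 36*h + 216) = (-c + h)/(h^2 - 12*h + 36)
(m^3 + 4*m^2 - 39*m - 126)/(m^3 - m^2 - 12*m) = (m^2 + m - 42)/(m*(m - 4))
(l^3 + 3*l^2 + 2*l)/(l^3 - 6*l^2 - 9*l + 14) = l*(l + 1)/(l^2 - 8*l + 7)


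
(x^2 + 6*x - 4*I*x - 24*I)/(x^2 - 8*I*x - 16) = (x + 6)/(x - 4*I)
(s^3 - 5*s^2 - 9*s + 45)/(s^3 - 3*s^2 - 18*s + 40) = (s^2 - 9)/(s^2 + 2*s - 8)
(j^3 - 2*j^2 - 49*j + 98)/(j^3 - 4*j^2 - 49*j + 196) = (j - 2)/(j - 4)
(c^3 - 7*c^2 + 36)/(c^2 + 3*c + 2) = (c^2 - 9*c + 18)/(c + 1)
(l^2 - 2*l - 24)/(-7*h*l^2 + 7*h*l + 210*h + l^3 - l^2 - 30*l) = (-l - 4)/(7*h*l + 35*h - l^2 - 5*l)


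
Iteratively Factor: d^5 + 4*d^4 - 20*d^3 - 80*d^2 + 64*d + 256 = (d - 2)*(d^4 + 6*d^3 - 8*d^2 - 96*d - 128) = (d - 2)*(d + 4)*(d^3 + 2*d^2 - 16*d - 32) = (d - 4)*(d - 2)*(d + 4)*(d^2 + 6*d + 8) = (d - 4)*(d - 2)*(d + 4)^2*(d + 2)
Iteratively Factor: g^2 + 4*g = (g)*(g + 4)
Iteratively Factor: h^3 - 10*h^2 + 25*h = (h - 5)*(h^2 - 5*h) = (h - 5)^2*(h)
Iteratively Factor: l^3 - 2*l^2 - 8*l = (l - 4)*(l^2 + 2*l) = (l - 4)*(l + 2)*(l)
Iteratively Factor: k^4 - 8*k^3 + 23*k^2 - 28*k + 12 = (k - 2)*(k^3 - 6*k^2 + 11*k - 6) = (k - 3)*(k - 2)*(k^2 - 3*k + 2) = (k - 3)*(k - 2)^2*(k - 1)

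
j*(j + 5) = j^2 + 5*j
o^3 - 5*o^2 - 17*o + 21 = (o - 7)*(o - 1)*(o + 3)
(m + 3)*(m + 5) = m^2 + 8*m + 15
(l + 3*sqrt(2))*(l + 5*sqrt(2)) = l^2 + 8*sqrt(2)*l + 30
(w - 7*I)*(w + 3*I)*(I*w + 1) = I*w^3 + 5*w^2 + 17*I*w + 21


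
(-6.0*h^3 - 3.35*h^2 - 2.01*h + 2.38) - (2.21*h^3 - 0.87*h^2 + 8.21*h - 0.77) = -8.21*h^3 - 2.48*h^2 - 10.22*h + 3.15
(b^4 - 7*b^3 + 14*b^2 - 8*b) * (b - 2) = b^5 - 9*b^4 + 28*b^3 - 36*b^2 + 16*b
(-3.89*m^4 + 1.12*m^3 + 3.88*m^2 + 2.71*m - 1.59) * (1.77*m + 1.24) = -6.8853*m^5 - 2.8412*m^4 + 8.2564*m^3 + 9.6079*m^2 + 0.5461*m - 1.9716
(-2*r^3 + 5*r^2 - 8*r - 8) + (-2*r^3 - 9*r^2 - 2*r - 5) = -4*r^3 - 4*r^2 - 10*r - 13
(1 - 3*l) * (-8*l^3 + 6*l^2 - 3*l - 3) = 24*l^4 - 26*l^3 + 15*l^2 + 6*l - 3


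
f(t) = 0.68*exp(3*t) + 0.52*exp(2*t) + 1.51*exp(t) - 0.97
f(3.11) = 7958.66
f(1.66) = 120.28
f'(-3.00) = 0.08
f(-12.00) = -0.97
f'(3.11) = 23549.78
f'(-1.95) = 0.24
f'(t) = 2.04*exp(3*t) + 1.04*exp(2*t) + 1.51*exp(t) = (2.04*exp(2*t) + 1.04*exp(t) + 1.51)*exp(t)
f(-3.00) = -0.89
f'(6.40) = 445095115.28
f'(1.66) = 333.48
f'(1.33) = 130.85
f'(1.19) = 88.65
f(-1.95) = -0.74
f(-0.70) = -0.01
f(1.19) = 33.76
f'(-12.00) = 0.00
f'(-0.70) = 1.26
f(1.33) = 48.93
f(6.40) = 148428427.67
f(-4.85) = -0.96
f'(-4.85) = 0.01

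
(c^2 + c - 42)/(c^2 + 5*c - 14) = (c - 6)/(c - 2)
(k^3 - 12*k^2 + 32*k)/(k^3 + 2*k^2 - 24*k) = (k - 8)/(k + 6)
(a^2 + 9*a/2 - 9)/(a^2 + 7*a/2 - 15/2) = (a + 6)/(a + 5)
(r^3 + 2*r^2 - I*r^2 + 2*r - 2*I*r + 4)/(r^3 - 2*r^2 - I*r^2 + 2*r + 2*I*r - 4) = (r + 2)/(r - 2)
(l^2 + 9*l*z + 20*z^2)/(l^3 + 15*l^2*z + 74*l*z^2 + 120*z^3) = 1/(l + 6*z)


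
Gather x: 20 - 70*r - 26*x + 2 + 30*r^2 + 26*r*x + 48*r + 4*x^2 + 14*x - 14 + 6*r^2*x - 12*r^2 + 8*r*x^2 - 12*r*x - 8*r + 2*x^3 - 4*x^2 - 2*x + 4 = 18*r^2 + 8*r*x^2 - 30*r + 2*x^3 + x*(6*r^2 + 14*r - 14) + 12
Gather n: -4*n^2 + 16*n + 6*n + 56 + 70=-4*n^2 + 22*n + 126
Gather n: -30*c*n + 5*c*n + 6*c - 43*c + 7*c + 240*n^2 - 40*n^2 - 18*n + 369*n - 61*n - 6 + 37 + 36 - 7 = -30*c + 200*n^2 + n*(290 - 25*c) + 60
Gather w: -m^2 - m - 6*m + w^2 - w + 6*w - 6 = -m^2 - 7*m + w^2 + 5*w - 6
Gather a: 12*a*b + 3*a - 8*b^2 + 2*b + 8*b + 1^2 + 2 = a*(12*b + 3) - 8*b^2 + 10*b + 3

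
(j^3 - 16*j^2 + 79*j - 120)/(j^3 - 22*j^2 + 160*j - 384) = (j^2 - 8*j + 15)/(j^2 - 14*j + 48)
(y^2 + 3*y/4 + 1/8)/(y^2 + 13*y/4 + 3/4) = (y + 1/2)/(y + 3)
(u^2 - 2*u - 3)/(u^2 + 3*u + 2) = (u - 3)/(u + 2)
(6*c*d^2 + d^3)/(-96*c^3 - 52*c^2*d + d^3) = -d^2/(16*c^2 + 6*c*d - d^2)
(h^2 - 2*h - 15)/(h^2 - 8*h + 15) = (h + 3)/(h - 3)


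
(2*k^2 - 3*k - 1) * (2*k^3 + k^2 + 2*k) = 4*k^5 - 4*k^4 - k^3 - 7*k^2 - 2*k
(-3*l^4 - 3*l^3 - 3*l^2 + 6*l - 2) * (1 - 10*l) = 30*l^5 + 27*l^4 + 27*l^3 - 63*l^2 + 26*l - 2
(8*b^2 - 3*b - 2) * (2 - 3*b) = -24*b^3 + 25*b^2 - 4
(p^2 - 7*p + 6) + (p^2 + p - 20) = 2*p^2 - 6*p - 14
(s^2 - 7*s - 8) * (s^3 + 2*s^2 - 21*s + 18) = s^5 - 5*s^4 - 43*s^3 + 149*s^2 + 42*s - 144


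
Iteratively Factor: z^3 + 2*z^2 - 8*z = (z)*(z^2 + 2*z - 8) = z*(z - 2)*(z + 4)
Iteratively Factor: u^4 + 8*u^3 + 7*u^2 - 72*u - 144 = (u - 3)*(u^3 + 11*u^2 + 40*u + 48) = (u - 3)*(u + 3)*(u^2 + 8*u + 16) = (u - 3)*(u + 3)*(u + 4)*(u + 4)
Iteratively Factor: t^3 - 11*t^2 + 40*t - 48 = (t - 4)*(t^2 - 7*t + 12) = (t - 4)*(t - 3)*(t - 4)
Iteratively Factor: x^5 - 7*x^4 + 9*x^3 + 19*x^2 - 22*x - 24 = (x - 4)*(x^4 - 3*x^3 - 3*x^2 + 7*x + 6) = (x - 4)*(x + 1)*(x^3 - 4*x^2 + x + 6) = (x - 4)*(x - 3)*(x + 1)*(x^2 - x - 2) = (x - 4)*(x - 3)*(x - 2)*(x + 1)*(x + 1)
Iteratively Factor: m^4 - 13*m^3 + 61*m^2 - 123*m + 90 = (m - 5)*(m^3 - 8*m^2 + 21*m - 18) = (m - 5)*(m - 3)*(m^2 - 5*m + 6) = (m - 5)*(m - 3)^2*(m - 2)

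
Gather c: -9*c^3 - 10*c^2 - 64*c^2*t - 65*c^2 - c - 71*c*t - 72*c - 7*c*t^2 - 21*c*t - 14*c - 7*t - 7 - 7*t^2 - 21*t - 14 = -9*c^3 + c^2*(-64*t - 75) + c*(-7*t^2 - 92*t - 87) - 7*t^2 - 28*t - 21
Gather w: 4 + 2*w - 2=2*w + 2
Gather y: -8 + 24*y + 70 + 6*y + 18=30*y + 80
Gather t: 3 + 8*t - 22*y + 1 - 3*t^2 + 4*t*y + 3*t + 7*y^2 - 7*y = -3*t^2 + t*(4*y + 11) + 7*y^2 - 29*y + 4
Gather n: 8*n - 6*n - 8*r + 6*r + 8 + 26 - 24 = 2*n - 2*r + 10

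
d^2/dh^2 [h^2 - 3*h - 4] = 2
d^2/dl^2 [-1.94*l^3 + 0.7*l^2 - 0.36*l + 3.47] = 1.4 - 11.64*l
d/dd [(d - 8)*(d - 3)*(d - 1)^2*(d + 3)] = 5*d^4 - 40*d^3 + 24*d^2 + 164*d - 153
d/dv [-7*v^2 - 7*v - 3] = -14*v - 7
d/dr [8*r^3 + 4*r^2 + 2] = 8*r*(3*r + 1)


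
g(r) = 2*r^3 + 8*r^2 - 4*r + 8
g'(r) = 6*r^2 + 16*r - 4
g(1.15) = 17.02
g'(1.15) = 22.34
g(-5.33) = -46.25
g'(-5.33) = 81.17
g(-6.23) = -140.19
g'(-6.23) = 129.20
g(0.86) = 11.75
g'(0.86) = 14.20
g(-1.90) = 30.76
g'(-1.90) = -12.74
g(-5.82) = -92.02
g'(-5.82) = 106.11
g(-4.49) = 6.20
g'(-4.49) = 45.12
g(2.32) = 66.75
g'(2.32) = 65.41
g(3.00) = 122.00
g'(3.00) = 98.00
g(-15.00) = -4882.00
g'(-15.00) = 1106.00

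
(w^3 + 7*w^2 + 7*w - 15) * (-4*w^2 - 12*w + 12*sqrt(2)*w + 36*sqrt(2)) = -4*w^5 - 40*w^4 + 12*sqrt(2)*w^4 - 112*w^3 + 120*sqrt(2)*w^3 - 24*w^2 + 336*sqrt(2)*w^2 + 72*sqrt(2)*w + 180*w - 540*sqrt(2)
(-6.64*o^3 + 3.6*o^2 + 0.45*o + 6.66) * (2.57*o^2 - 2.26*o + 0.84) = -17.0648*o^5 + 24.2584*o^4 - 12.5571*o^3 + 19.1232*o^2 - 14.6736*o + 5.5944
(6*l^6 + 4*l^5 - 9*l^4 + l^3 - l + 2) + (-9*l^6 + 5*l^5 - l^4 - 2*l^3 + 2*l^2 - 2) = -3*l^6 + 9*l^5 - 10*l^4 - l^3 + 2*l^2 - l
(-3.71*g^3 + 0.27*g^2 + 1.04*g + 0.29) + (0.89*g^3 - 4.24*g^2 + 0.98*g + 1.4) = -2.82*g^3 - 3.97*g^2 + 2.02*g + 1.69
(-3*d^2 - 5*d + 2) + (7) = -3*d^2 - 5*d + 9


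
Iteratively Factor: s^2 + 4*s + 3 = (s + 3)*(s + 1)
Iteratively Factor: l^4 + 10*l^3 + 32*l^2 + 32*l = (l + 2)*(l^3 + 8*l^2 + 16*l) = (l + 2)*(l + 4)*(l^2 + 4*l) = l*(l + 2)*(l + 4)*(l + 4)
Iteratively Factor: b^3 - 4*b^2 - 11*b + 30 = (b - 2)*(b^2 - 2*b - 15) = (b - 5)*(b - 2)*(b + 3)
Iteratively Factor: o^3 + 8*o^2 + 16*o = (o + 4)*(o^2 + 4*o) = (o + 4)^2*(o)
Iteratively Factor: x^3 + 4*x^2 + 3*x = (x + 1)*(x^2 + 3*x) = x*(x + 1)*(x + 3)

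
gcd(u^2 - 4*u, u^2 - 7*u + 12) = u - 4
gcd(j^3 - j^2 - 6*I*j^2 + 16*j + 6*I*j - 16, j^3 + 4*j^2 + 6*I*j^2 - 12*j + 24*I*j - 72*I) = 1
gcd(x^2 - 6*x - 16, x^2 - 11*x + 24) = x - 8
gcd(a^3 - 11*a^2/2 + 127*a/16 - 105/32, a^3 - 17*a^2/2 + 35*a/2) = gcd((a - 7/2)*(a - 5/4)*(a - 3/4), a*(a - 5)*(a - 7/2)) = a - 7/2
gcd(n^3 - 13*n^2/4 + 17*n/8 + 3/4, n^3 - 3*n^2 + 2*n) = n - 2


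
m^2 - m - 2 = (m - 2)*(m + 1)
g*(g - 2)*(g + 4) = g^3 + 2*g^2 - 8*g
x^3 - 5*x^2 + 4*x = x*(x - 4)*(x - 1)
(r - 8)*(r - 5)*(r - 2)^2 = r^4 - 17*r^3 + 96*r^2 - 212*r + 160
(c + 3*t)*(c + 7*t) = c^2 + 10*c*t + 21*t^2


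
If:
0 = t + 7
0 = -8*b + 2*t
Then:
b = -7/4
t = -7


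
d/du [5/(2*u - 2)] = -5/(2*(u - 1)^2)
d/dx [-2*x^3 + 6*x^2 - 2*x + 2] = -6*x^2 + 12*x - 2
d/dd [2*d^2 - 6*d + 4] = 4*d - 6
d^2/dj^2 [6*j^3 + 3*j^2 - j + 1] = 36*j + 6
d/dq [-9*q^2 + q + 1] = 1 - 18*q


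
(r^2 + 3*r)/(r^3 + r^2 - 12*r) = (r + 3)/(r^2 + r - 12)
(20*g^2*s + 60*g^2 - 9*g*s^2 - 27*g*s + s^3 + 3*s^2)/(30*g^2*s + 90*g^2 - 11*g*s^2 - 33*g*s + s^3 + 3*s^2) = (-4*g + s)/(-6*g + s)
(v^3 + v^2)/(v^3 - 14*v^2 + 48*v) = v*(v + 1)/(v^2 - 14*v + 48)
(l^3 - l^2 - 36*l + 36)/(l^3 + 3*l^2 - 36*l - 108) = (l - 1)/(l + 3)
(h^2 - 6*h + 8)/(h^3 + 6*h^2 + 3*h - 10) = (h^2 - 6*h + 8)/(h^3 + 6*h^2 + 3*h - 10)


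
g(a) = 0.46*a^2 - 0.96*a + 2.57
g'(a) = 0.92*a - 0.96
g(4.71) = 8.25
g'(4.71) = 3.37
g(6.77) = 17.15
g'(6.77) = 5.27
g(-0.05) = 2.62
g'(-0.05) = -1.01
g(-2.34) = 7.34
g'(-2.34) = -3.11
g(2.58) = 3.16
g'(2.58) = 1.41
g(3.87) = 5.74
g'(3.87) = 2.60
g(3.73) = 5.39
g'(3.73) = 2.47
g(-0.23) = 2.82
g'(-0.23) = -1.17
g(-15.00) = 120.47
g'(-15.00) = -14.76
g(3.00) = 3.83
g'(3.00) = 1.80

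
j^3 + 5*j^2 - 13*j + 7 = (j - 1)^2*(j + 7)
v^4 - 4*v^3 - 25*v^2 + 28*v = v*(v - 7)*(v - 1)*(v + 4)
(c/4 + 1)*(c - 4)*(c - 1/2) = c^3/4 - c^2/8 - 4*c + 2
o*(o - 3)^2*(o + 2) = o^4 - 4*o^3 - 3*o^2 + 18*o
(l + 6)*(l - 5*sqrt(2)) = l^2 - 5*sqrt(2)*l + 6*l - 30*sqrt(2)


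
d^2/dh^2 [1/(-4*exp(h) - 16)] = (4 - exp(h))*exp(h)/(4*(exp(h) + 4)^3)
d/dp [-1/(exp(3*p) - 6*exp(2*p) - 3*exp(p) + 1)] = 3*(exp(2*p) - 4*exp(p) - 1)*exp(p)/(exp(3*p) - 6*exp(2*p) - 3*exp(p) + 1)^2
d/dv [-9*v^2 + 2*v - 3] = 2 - 18*v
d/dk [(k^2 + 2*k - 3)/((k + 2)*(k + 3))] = 3/(k^2 + 4*k + 4)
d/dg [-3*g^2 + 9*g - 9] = 9 - 6*g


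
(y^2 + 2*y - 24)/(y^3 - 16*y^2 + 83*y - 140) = (y + 6)/(y^2 - 12*y + 35)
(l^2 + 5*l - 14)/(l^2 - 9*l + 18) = (l^2 + 5*l - 14)/(l^2 - 9*l + 18)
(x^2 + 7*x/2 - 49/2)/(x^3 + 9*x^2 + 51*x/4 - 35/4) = 2*(2*x - 7)/(4*x^2 + 8*x - 5)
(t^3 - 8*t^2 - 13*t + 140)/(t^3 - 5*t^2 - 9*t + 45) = (t^2 - 3*t - 28)/(t^2 - 9)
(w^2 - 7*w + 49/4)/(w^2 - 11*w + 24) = (w^2 - 7*w + 49/4)/(w^2 - 11*w + 24)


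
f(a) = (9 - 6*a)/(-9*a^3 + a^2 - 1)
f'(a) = (9 - 6*a)*(27*a^2 - 2*a)/(-9*a^3 + a^2 - 1)^2 - 6/(-9*a^3 + a^2 - 1) = 3*(18*a^3 - 2*a^2 - a*(2*a - 3)*(27*a - 2) + 2)/(9*a^3 - a^2 + 1)^2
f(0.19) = -7.66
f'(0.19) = 10.29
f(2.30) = 0.05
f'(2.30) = -0.00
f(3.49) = 0.03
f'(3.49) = -0.01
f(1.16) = -0.15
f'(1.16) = 0.81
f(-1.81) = 0.36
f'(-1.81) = 0.48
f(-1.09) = 1.31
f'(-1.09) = 3.29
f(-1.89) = 0.32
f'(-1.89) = 0.41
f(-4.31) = 0.05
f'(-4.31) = 0.02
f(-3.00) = 0.11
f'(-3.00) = 0.08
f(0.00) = -9.00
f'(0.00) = 6.00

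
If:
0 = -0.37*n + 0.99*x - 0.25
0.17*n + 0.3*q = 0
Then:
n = 2.67567567567568*x - 0.675675675675676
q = 0.382882882882883 - 1.51621621621622*x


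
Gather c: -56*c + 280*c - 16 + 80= 224*c + 64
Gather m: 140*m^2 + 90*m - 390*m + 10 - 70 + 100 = 140*m^2 - 300*m + 40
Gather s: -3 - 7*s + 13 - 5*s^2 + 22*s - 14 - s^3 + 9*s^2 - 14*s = -s^3 + 4*s^2 + s - 4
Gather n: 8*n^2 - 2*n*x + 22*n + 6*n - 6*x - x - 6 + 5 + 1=8*n^2 + n*(28 - 2*x) - 7*x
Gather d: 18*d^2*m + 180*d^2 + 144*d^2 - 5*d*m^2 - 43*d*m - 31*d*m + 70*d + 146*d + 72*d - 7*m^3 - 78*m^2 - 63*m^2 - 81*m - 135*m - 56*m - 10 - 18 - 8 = d^2*(18*m + 324) + d*(-5*m^2 - 74*m + 288) - 7*m^3 - 141*m^2 - 272*m - 36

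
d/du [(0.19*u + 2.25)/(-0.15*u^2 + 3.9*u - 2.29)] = (0.0285*u^2 + 0.675*u - 9.2101)/(0.0225*u^4 - 1.17*u^3 + 15.897*u^2 - 17.862*u + 5.2441)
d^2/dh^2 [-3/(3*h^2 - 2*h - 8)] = 6*(-9*h^2 + 6*h + 4*(3*h - 1)^2 + 24)/(-3*h^2 + 2*h + 8)^3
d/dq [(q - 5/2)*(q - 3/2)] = 2*q - 4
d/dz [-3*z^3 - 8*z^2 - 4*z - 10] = -9*z^2 - 16*z - 4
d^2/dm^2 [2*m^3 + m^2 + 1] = 12*m + 2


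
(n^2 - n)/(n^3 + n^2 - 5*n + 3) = n/(n^2 + 2*n - 3)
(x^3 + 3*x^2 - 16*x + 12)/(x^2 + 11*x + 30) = (x^2 - 3*x + 2)/(x + 5)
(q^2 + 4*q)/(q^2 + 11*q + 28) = q/(q + 7)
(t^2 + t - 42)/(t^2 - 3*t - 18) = (t + 7)/(t + 3)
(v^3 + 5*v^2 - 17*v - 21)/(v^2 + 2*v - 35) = (v^2 - 2*v - 3)/(v - 5)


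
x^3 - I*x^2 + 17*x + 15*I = (x - 5*I)*(x + I)*(x + 3*I)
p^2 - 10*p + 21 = (p - 7)*(p - 3)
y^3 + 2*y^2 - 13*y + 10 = (y - 2)*(y - 1)*(y + 5)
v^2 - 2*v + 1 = (v - 1)^2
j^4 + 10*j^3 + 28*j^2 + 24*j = j*(j + 2)^2*(j + 6)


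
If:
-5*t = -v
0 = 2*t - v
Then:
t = 0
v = 0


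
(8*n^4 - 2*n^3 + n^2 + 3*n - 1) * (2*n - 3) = 16*n^5 - 28*n^4 + 8*n^3 + 3*n^2 - 11*n + 3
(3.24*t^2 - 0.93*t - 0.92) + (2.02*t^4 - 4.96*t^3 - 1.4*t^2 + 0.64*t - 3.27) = 2.02*t^4 - 4.96*t^3 + 1.84*t^2 - 0.29*t - 4.19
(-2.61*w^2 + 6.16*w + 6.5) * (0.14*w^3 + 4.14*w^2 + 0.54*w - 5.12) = -0.3654*w^5 - 9.943*w^4 + 25.003*w^3 + 43.5996*w^2 - 28.0292*w - 33.28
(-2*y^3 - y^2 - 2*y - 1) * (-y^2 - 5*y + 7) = 2*y^5 + 11*y^4 - 7*y^3 + 4*y^2 - 9*y - 7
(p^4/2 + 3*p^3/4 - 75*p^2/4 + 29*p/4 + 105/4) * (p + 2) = p^5/2 + 7*p^4/4 - 69*p^3/4 - 121*p^2/4 + 163*p/4 + 105/2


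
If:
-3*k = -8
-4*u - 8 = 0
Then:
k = 8/3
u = -2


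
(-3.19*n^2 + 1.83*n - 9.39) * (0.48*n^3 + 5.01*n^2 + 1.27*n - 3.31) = -1.5312*n^5 - 15.1035*n^4 + 0.6098*n^3 - 34.1609*n^2 - 17.9826*n + 31.0809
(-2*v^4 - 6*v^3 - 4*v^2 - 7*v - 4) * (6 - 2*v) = 4*v^5 - 28*v^3 - 10*v^2 - 34*v - 24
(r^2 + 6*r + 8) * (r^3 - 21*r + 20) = r^5 + 6*r^4 - 13*r^3 - 106*r^2 - 48*r + 160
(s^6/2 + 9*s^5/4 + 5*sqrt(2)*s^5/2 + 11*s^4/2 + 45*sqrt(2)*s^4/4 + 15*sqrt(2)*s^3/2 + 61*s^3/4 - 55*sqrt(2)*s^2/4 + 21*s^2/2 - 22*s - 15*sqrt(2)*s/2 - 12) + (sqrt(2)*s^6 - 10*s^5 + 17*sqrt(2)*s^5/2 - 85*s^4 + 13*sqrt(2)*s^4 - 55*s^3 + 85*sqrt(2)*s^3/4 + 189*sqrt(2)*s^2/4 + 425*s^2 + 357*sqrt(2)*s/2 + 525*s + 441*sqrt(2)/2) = s^6/2 + sqrt(2)*s^6 - 31*s^5/4 + 11*sqrt(2)*s^5 - 159*s^4/2 + 97*sqrt(2)*s^4/4 - 159*s^3/4 + 115*sqrt(2)*s^3/4 + 67*sqrt(2)*s^2/2 + 871*s^2/2 + 171*sqrt(2)*s + 503*s - 12 + 441*sqrt(2)/2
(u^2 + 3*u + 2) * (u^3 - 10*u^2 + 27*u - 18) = u^5 - 7*u^4 - u^3 + 43*u^2 - 36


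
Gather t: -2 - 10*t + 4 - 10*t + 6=8 - 20*t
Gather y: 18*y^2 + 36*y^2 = 54*y^2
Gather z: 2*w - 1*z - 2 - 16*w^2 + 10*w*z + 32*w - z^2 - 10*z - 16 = -16*w^2 + 34*w - z^2 + z*(10*w - 11) - 18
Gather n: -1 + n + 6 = n + 5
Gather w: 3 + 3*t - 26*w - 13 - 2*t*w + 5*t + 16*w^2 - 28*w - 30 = 8*t + 16*w^2 + w*(-2*t - 54) - 40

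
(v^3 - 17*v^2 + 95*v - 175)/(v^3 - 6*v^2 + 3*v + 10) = (v^2 - 12*v + 35)/(v^2 - v - 2)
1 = 1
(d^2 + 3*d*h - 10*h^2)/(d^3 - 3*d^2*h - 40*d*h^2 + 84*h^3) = (d + 5*h)/(d^2 - d*h - 42*h^2)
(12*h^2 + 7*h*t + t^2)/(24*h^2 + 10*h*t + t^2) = (3*h + t)/(6*h + t)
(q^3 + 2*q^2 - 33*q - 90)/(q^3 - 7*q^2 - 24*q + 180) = (q + 3)/(q - 6)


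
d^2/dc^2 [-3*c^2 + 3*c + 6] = -6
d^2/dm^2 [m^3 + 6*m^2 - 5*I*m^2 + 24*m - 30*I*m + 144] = 6*m + 12 - 10*I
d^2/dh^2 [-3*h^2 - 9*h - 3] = -6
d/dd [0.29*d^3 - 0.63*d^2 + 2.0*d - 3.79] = 0.87*d^2 - 1.26*d + 2.0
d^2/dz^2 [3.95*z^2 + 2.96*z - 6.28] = 7.90000000000000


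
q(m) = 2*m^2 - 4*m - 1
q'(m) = 4*m - 4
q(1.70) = -2.02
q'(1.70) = 2.80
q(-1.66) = 11.15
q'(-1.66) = -10.64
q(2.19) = -0.17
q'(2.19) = 4.76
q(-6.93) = 122.77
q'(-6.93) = -31.72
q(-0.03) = -0.88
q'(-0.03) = -4.12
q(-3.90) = 45.02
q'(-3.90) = -19.60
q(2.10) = -0.58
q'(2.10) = 4.40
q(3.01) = 5.08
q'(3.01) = 8.04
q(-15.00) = 509.00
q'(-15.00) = -64.00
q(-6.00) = 95.00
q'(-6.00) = -28.00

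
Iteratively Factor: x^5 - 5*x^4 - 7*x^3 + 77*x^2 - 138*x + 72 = (x - 3)*(x^4 - 2*x^3 - 13*x^2 + 38*x - 24) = (x - 3)^2*(x^3 + x^2 - 10*x + 8) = (x - 3)^2*(x + 4)*(x^2 - 3*x + 2) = (x - 3)^2*(x - 2)*(x + 4)*(x - 1)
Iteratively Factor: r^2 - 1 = (r + 1)*(r - 1)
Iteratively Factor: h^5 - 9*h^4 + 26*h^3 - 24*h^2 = (h - 3)*(h^4 - 6*h^3 + 8*h^2) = (h - 3)*(h - 2)*(h^3 - 4*h^2) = (h - 4)*(h - 3)*(h - 2)*(h^2) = h*(h - 4)*(h - 3)*(h - 2)*(h)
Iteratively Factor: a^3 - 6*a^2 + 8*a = (a - 4)*(a^2 - 2*a) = a*(a - 4)*(a - 2)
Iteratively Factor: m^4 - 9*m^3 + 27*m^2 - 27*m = (m - 3)*(m^3 - 6*m^2 + 9*m) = (m - 3)^2*(m^2 - 3*m) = m*(m - 3)^2*(m - 3)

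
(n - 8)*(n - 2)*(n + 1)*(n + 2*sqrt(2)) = n^4 - 9*n^3 + 2*sqrt(2)*n^3 - 18*sqrt(2)*n^2 + 6*n^2 + 16*n + 12*sqrt(2)*n + 32*sqrt(2)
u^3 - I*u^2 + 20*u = u*(u - 5*I)*(u + 4*I)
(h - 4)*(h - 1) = h^2 - 5*h + 4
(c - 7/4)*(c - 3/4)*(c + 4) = c^3 + 3*c^2/2 - 139*c/16 + 21/4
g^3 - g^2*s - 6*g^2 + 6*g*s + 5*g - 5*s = (g - 5)*(g - 1)*(g - s)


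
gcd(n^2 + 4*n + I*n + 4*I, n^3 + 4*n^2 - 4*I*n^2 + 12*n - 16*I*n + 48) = n + 4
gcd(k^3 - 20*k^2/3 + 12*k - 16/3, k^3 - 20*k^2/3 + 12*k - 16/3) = k^3 - 20*k^2/3 + 12*k - 16/3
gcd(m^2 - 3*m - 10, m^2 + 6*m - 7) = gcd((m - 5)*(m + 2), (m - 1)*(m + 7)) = 1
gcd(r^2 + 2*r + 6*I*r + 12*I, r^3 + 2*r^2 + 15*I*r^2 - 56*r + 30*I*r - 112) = r + 2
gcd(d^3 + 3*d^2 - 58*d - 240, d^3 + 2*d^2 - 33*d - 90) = d + 5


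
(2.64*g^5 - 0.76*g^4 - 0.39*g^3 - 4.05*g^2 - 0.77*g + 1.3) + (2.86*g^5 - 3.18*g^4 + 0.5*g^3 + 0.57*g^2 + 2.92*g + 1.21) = 5.5*g^5 - 3.94*g^4 + 0.11*g^3 - 3.48*g^2 + 2.15*g + 2.51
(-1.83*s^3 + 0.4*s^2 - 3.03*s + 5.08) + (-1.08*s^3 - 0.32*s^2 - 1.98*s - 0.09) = -2.91*s^3 + 0.08*s^2 - 5.01*s + 4.99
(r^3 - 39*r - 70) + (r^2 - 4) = r^3 + r^2 - 39*r - 74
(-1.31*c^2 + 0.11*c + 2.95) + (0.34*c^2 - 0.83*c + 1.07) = -0.97*c^2 - 0.72*c + 4.02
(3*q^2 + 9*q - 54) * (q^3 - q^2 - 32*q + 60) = 3*q^5 + 6*q^4 - 159*q^3 - 54*q^2 + 2268*q - 3240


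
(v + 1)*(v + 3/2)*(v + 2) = v^3 + 9*v^2/2 + 13*v/2 + 3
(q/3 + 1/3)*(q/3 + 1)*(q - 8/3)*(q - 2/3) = q^4/9 + 2*q^3/27 - 77*q^2/81 - 26*q/81 + 16/27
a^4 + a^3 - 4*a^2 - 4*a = a*(a - 2)*(a + 1)*(a + 2)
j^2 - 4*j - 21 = (j - 7)*(j + 3)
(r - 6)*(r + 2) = r^2 - 4*r - 12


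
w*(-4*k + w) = -4*k*w + w^2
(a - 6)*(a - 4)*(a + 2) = a^3 - 8*a^2 + 4*a + 48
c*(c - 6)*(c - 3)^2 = c^4 - 12*c^3 + 45*c^2 - 54*c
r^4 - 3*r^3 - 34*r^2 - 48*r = r*(r - 8)*(r + 2)*(r + 3)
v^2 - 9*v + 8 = (v - 8)*(v - 1)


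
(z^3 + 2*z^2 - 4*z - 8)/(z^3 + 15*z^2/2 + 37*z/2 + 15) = 2*(z^2 - 4)/(2*z^2 + 11*z + 15)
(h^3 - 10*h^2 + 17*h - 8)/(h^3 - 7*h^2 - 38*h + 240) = (h^2 - 2*h + 1)/(h^2 + h - 30)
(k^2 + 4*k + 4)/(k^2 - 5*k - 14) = (k + 2)/(k - 7)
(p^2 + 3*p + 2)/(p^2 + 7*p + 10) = (p + 1)/(p + 5)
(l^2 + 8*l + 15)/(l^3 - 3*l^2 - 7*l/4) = 4*(l^2 + 8*l + 15)/(l*(4*l^2 - 12*l - 7))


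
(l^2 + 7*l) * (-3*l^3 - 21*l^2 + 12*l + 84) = -3*l^5 - 42*l^4 - 135*l^3 + 168*l^2 + 588*l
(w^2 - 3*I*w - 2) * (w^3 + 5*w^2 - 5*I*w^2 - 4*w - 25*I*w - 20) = w^5 + 5*w^4 - 8*I*w^4 - 21*w^3 - 40*I*w^3 - 105*w^2 + 22*I*w^2 + 8*w + 110*I*w + 40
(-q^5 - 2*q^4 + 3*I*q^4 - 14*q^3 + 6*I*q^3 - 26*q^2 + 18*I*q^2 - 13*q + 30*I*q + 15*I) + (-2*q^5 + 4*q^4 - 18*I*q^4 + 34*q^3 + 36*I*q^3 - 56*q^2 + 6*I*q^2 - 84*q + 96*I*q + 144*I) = -3*q^5 + 2*q^4 - 15*I*q^4 + 20*q^3 + 42*I*q^3 - 82*q^2 + 24*I*q^2 - 97*q + 126*I*q + 159*I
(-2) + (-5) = -7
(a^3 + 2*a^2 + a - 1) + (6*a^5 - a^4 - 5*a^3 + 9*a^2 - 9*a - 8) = 6*a^5 - a^4 - 4*a^3 + 11*a^2 - 8*a - 9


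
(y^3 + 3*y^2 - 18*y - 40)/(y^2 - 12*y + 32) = (y^2 + 7*y + 10)/(y - 8)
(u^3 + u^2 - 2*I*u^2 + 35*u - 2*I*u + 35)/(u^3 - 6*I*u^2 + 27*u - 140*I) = (u + 1)/(u - 4*I)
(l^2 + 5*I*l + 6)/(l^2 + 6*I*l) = (l - I)/l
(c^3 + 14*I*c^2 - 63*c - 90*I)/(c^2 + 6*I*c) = c + 8*I - 15/c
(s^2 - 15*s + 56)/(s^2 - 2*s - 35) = (s - 8)/(s + 5)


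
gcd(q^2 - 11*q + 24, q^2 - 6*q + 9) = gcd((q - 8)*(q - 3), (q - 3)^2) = q - 3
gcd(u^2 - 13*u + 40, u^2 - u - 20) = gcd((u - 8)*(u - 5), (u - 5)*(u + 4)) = u - 5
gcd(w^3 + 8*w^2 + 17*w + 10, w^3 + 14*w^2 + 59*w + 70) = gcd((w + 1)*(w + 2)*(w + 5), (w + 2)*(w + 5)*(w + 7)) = w^2 + 7*w + 10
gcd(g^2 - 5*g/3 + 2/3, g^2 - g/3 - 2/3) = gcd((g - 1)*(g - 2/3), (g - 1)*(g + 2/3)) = g - 1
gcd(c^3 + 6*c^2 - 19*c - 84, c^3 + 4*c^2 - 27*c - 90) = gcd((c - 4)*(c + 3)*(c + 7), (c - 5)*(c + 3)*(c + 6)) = c + 3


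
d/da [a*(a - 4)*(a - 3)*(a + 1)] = 4*a^3 - 18*a^2 + 10*a + 12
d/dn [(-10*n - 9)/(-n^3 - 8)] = (-20*n^3 - 27*n^2 + 80)/(n^6 + 16*n^3 + 64)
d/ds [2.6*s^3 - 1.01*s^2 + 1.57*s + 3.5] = 7.8*s^2 - 2.02*s + 1.57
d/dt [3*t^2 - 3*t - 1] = 6*t - 3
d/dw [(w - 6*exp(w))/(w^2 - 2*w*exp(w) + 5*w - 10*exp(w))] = ((1 - 6*exp(w))*(w^2 - 2*w*exp(w) + 5*w - 10*exp(w)) + (w - 6*exp(w))*(2*w*exp(w) - 2*w + 12*exp(w) - 5))/(w^2 - 2*w*exp(w) + 5*w - 10*exp(w))^2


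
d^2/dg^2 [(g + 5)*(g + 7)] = 2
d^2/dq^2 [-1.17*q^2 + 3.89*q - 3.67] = -2.34000000000000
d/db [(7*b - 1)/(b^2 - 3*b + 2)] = (-7*b^2 + 2*b + 11)/(b^4 - 6*b^3 + 13*b^2 - 12*b + 4)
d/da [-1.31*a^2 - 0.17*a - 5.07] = -2.62*a - 0.17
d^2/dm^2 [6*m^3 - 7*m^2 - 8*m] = 36*m - 14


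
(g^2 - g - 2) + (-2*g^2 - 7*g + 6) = -g^2 - 8*g + 4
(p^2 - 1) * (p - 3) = p^3 - 3*p^2 - p + 3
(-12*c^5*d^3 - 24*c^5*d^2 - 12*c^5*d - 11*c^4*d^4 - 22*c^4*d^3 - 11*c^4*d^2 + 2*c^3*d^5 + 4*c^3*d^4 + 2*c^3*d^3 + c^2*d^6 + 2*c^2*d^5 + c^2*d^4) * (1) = -12*c^5*d^3 - 24*c^5*d^2 - 12*c^5*d - 11*c^4*d^4 - 22*c^4*d^3 - 11*c^4*d^2 + 2*c^3*d^5 + 4*c^3*d^4 + 2*c^3*d^3 + c^2*d^6 + 2*c^2*d^5 + c^2*d^4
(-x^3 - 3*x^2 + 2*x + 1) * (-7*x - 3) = 7*x^4 + 24*x^3 - 5*x^2 - 13*x - 3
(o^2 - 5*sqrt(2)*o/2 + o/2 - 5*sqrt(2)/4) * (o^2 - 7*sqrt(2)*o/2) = o^4 - 6*sqrt(2)*o^3 + o^3/2 - 3*sqrt(2)*o^2 + 35*o^2/2 + 35*o/4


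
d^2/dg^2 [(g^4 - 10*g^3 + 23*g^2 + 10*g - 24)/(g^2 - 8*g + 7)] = 2*(g^3 - 21*g^2 + 147*g - 319)/(g^3 - 21*g^2 + 147*g - 343)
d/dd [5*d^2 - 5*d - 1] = 10*d - 5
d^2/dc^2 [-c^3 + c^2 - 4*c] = 2 - 6*c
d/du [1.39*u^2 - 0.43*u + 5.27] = 2.78*u - 0.43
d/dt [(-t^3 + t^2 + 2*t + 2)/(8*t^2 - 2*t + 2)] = (-2*t^4 + t^3 - 6*t^2 - 7*t + 2)/(16*t^4 - 8*t^3 + 9*t^2 - 2*t + 1)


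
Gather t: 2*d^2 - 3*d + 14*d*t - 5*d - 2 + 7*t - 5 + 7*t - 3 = 2*d^2 - 8*d + t*(14*d + 14) - 10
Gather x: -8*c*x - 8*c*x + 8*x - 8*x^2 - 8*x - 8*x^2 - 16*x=-16*x^2 + x*(-16*c - 16)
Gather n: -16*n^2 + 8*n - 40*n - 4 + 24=-16*n^2 - 32*n + 20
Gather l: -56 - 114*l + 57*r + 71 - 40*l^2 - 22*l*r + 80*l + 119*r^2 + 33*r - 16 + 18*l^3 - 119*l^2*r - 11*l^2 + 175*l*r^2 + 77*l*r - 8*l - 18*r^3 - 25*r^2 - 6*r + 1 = 18*l^3 + l^2*(-119*r - 51) + l*(175*r^2 + 55*r - 42) - 18*r^3 + 94*r^2 + 84*r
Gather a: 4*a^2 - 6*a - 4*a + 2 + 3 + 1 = 4*a^2 - 10*a + 6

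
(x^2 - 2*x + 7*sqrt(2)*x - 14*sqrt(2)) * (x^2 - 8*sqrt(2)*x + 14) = x^4 - 2*x^3 - sqrt(2)*x^3 - 98*x^2 + 2*sqrt(2)*x^2 + 98*sqrt(2)*x + 196*x - 196*sqrt(2)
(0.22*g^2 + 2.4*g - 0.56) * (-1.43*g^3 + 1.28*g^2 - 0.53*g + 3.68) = -0.3146*g^5 - 3.1504*g^4 + 3.7562*g^3 - 1.1792*g^2 + 9.1288*g - 2.0608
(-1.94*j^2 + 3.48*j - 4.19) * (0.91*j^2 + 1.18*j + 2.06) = -1.7654*j^4 + 0.877600000000001*j^3 - 3.7029*j^2 + 2.2246*j - 8.6314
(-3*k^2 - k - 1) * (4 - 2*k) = 6*k^3 - 10*k^2 - 2*k - 4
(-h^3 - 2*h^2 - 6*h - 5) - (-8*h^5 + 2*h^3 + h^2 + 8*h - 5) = 8*h^5 - 3*h^3 - 3*h^2 - 14*h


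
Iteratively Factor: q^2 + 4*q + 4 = (q + 2)*(q + 2)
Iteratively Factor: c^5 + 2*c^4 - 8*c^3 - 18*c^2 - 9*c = (c + 1)*(c^4 + c^3 - 9*c^2 - 9*c) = c*(c + 1)*(c^3 + c^2 - 9*c - 9) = c*(c + 1)^2*(c^2 - 9) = c*(c + 1)^2*(c + 3)*(c - 3)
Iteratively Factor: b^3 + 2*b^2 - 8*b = (b)*(b^2 + 2*b - 8) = b*(b + 4)*(b - 2)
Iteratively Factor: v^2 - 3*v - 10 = (v - 5)*(v + 2)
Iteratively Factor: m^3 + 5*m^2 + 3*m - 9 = (m + 3)*(m^2 + 2*m - 3) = (m - 1)*(m + 3)*(m + 3)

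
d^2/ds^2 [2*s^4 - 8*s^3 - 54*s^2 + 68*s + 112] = 24*s^2 - 48*s - 108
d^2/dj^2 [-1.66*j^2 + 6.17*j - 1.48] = -3.32000000000000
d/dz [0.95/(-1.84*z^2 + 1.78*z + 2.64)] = (3.496*z - 1.691)/(-1.84*z^2 + 1.78*z + 2.64)^2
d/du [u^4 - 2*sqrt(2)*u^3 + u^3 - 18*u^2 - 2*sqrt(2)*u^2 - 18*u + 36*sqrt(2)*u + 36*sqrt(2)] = 4*u^3 - 6*sqrt(2)*u^2 + 3*u^2 - 36*u - 4*sqrt(2)*u - 18 + 36*sqrt(2)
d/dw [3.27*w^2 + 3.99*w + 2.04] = 6.54*w + 3.99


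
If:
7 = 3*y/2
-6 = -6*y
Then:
No Solution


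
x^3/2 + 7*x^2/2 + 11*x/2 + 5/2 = (x/2 + 1/2)*(x + 1)*(x + 5)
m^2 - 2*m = m*(m - 2)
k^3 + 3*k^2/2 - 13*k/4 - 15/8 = (k - 3/2)*(k + 1/2)*(k + 5/2)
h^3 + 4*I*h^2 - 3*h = h*(h + I)*(h + 3*I)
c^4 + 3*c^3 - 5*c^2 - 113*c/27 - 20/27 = (c - 5/3)*(c + 1/3)^2*(c + 4)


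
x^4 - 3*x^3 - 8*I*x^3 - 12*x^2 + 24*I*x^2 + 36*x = x*(x - 3)*(x - 6*I)*(x - 2*I)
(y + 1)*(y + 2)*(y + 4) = y^3 + 7*y^2 + 14*y + 8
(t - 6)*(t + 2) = t^2 - 4*t - 12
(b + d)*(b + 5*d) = b^2 + 6*b*d + 5*d^2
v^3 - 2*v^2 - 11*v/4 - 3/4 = (v - 3)*(v + 1/2)^2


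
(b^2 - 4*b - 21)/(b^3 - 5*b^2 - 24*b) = (b - 7)/(b*(b - 8))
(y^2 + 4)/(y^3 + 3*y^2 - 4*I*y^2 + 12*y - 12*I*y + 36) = (y - 2*I)/(y^2 + y*(3 - 6*I) - 18*I)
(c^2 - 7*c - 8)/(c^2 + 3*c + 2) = (c - 8)/(c + 2)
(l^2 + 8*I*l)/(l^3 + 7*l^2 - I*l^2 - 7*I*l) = (l + 8*I)/(l^2 + l*(7 - I) - 7*I)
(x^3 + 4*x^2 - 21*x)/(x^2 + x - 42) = x*(x - 3)/(x - 6)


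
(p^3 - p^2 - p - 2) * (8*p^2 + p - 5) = 8*p^5 - 7*p^4 - 14*p^3 - 12*p^2 + 3*p + 10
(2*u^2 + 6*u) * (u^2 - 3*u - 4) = 2*u^4 - 26*u^2 - 24*u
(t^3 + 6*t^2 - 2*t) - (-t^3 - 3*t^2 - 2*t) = 2*t^3 + 9*t^2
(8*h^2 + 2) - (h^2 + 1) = 7*h^2 + 1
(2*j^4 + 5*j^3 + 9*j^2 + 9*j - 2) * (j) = 2*j^5 + 5*j^4 + 9*j^3 + 9*j^2 - 2*j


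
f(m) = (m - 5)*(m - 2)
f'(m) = 2*m - 7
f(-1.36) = 21.37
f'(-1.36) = -9.72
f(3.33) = -2.22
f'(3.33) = -0.34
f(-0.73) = 15.64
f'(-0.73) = -8.46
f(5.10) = 0.31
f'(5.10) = 3.20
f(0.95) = 4.25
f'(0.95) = -5.10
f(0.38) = 7.48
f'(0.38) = -6.24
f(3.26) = -2.19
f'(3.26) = -0.48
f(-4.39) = 60.00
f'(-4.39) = -15.78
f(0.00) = 10.00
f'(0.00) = -7.00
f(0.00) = 10.00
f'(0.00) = -7.00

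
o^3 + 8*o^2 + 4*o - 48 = (o - 2)*(o + 4)*(o + 6)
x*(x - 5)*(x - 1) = x^3 - 6*x^2 + 5*x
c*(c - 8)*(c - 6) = c^3 - 14*c^2 + 48*c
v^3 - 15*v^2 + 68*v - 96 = (v - 8)*(v - 4)*(v - 3)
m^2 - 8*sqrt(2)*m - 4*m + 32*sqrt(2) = (m - 4)*(m - 8*sqrt(2))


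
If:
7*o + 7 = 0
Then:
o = -1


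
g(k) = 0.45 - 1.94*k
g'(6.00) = -1.94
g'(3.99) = -1.94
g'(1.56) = -1.94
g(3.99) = -7.29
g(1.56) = -2.58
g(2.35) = -4.11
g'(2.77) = -1.94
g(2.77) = -4.92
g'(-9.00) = -1.94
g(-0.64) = 1.69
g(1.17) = -1.82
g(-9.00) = 17.91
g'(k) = -1.94000000000000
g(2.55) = -4.50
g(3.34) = -6.03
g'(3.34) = -1.94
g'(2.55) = -1.94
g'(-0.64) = -1.94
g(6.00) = -11.19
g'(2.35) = -1.94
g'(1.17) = -1.94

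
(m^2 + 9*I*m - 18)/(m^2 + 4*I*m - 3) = (m + 6*I)/(m + I)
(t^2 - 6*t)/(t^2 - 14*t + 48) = t/(t - 8)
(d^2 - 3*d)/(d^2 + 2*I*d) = (d - 3)/(d + 2*I)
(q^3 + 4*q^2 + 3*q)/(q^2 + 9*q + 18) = q*(q + 1)/(q + 6)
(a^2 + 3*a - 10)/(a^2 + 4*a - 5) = (a - 2)/(a - 1)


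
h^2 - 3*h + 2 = (h - 2)*(h - 1)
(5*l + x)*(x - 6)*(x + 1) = 5*l*x^2 - 25*l*x - 30*l + x^3 - 5*x^2 - 6*x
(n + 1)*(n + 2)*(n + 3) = n^3 + 6*n^2 + 11*n + 6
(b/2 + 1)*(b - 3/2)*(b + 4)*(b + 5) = b^4/2 + 19*b^3/4 + 43*b^2/4 - 17*b/2 - 30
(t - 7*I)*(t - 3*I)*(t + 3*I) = t^3 - 7*I*t^2 + 9*t - 63*I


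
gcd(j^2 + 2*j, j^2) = j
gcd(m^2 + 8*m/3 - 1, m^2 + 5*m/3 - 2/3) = m - 1/3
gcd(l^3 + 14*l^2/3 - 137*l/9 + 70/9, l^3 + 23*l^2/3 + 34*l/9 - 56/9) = l^2 + 19*l/3 - 14/3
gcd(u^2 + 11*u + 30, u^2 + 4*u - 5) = u + 5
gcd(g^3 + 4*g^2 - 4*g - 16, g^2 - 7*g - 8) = 1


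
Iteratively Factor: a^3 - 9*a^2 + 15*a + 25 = (a + 1)*(a^2 - 10*a + 25) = (a - 5)*(a + 1)*(a - 5)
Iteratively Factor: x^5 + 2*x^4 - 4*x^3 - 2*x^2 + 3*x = (x + 3)*(x^4 - x^3 - x^2 + x) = (x + 1)*(x + 3)*(x^3 - 2*x^2 + x) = x*(x + 1)*(x + 3)*(x^2 - 2*x + 1) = x*(x - 1)*(x + 1)*(x + 3)*(x - 1)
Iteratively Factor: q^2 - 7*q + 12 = (q - 3)*(q - 4)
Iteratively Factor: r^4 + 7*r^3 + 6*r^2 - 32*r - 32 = (r + 4)*(r^3 + 3*r^2 - 6*r - 8) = (r + 1)*(r + 4)*(r^2 + 2*r - 8) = (r - 2)*(r + 1)*(r + 4)*(r + 4)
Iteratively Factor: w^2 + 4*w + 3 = (w + 3)*(w + 1)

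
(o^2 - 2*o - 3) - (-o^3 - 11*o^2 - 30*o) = o^3 + 12*o^2 + 28*o - 3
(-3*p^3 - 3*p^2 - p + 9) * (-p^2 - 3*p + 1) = 3*p^5 + 12*p^4 + 7*p^3 - 9*p^2 - 28*p + 9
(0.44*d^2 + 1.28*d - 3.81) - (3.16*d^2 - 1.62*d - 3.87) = -2.72*d^2 + 2.9*d + 0.0600000000000001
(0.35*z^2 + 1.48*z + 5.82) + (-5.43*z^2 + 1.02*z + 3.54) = -5.08*z^2 + 2.5*z + 9.36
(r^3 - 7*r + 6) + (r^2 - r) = r^3 + r^2 - 8*r + 6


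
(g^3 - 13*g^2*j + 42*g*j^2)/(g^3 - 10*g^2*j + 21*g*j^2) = (g - 6*j)/(g - 3*j)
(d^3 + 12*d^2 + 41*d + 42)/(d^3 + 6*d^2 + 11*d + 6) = (d + 7)/(d + 1)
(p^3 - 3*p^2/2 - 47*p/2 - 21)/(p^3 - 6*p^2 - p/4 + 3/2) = 2*(2*p^2 + 9*p + 7)/(4*p^2 - 1)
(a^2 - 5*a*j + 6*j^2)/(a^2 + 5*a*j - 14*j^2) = (a - 3*j)/(a + 7*j)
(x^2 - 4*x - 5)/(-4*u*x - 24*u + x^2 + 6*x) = (-x^2 + 4*x + 5)/(4*u*x + 24*u - x^2 - 6*x)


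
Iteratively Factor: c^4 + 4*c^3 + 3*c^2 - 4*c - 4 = (c + 2)*(c^3 + 2*c^2 - c - 2) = (c + 2)^2*(c^2 - 1) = (c - 1)*(c + 2)^2*(c + 1)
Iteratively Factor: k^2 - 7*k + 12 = (k - 3)*(k - 4)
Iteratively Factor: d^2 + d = (d + 1)*(d)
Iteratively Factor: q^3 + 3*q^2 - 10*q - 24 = (q + 2)*(q^2 + q - 12) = (q - 3)*(q + 2)*(q + 4)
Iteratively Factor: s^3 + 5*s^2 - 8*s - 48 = (s - 3)*(s^2 + 8*s + 16) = (s - 3)*(s + 4)*(s + 4)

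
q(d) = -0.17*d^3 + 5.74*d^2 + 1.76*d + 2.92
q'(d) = -0.51*d^2 + 11.48*d + 1.76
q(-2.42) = 34.69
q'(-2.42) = -29.01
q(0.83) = 8.24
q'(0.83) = 10.94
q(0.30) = 3.96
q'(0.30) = 5.16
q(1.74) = 22.47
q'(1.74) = 20.19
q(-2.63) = 41.09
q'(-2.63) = -31.96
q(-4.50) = 126.73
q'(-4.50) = -60.23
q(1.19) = 12.86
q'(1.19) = 14.70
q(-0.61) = 4.02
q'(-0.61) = -5.43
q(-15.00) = 1841.77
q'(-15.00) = -285.19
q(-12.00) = 1102.12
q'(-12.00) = -209.44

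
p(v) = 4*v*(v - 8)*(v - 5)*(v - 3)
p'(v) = 4*v*(v - 8)*(v - 5) + 4*v*(v - 8)*(v - 3) + 4*v*(v - 5)*(v - 3) + 4*(v - 8)*(v - 5)*(v - 3) = 16*v^3 - 192*v^2 + 632*v - 480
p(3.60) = 53.22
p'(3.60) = 53.38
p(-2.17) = 3272.28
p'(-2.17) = -2919.04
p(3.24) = 26.06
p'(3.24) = 96.34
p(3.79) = 61.01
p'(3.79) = 28.41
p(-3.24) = 7490.02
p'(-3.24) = -5087.41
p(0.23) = -94.45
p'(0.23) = -344.60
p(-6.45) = 40338.97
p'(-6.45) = -16837.46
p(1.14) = -224.59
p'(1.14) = 14.66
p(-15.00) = 496800.00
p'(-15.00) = -107160.00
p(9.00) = 864.00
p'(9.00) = 1320.00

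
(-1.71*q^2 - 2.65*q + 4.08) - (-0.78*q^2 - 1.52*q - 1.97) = -0.93*q^2 - 1.13*q + 6.05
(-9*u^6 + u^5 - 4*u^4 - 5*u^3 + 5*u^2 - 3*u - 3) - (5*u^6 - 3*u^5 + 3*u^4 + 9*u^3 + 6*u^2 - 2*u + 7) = -14*u^6 + 4*u^5 - 7*u^4 - 14*u^3 - u^2 - u - 10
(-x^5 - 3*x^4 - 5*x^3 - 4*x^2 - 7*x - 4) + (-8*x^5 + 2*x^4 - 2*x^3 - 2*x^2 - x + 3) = -9*x^5 - x^4 - 7*x^3 - 6*x^2 - 8*x - 1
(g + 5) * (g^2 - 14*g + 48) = g^3 - 9*g^2 - 22*g + 240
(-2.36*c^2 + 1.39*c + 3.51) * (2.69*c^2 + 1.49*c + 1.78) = -6.3484*c^4 + 0.2227*c^3 + 7.3122*c^2 + 7.7041*c + 6.2478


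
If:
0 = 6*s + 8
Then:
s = -4/3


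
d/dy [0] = 0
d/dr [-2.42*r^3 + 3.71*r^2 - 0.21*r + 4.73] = -7.26*r^2 + 7.42*r - 0.21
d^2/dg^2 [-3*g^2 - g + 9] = -6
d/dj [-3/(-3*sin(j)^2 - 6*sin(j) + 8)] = -18*(sin(j) + 1)*cos(j)/(3*sin(j)^2 + 6*sin(j) - 8)^2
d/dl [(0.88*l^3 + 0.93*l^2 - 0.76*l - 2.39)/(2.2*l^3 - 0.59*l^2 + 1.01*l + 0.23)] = (-2.5652*l^4 + 5.1216*l^3 + 16.8721*l^2 - 2.3924*l + 2.2391)/(4.84*l^6 - 2.596*l^5 + 4.7921*l^4 - 0.1798*l^3 + 0.7487*l^2 + 0.4646*l + 0.0529)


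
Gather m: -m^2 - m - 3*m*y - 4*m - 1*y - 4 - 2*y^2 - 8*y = -m^2 + m*(-3*y - 5) - 2*y^2 - 9*y - 4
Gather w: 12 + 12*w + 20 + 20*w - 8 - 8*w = 24*w + 24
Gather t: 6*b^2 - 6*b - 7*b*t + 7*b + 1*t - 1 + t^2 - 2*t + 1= 6*b^2 + b + t^2 + t*(-7*b - 1)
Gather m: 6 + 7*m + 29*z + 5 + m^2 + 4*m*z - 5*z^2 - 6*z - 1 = m^2 + m*(4*z + 7) - 5*z^2 + 23*z + 10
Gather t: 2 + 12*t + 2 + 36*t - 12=48*t - 8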